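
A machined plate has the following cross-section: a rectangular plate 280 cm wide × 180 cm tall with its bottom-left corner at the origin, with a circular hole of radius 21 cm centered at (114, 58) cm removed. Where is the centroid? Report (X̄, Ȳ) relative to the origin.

X̄ = 140.73 cm, Ȳ = 90.90 cm

Part | A | x̄ᵢ | ȳᵢ | A·x̄ᵢ | A·ȳᵢ
plate | 50400.00 | 140.00 | 90.00 | 7056000.00 | 4536000.00
hole | -1385.44 | 114.00 | 58.00 | -157940.43 | -80355.66
Σ | 49014.56 |  |  | 6898059.57 | 4455644.34
X̄ = 6898059.57 / 49014.56 = 140.73 cm
Ȳ = 4455644.34 / 49014.56 = 90.90 cm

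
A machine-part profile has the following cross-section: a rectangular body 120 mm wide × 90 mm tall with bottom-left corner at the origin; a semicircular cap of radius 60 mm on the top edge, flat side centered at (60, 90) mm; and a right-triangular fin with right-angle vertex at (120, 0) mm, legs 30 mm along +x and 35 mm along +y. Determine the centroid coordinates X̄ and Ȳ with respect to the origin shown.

X̄ = 62.16 mm, Ȳ = 67.44 mm

rectangular body: A = 120 × 90 = 10800.00, centroid at (60.00, 45.00).
semicircular top: A = ½π·60² = 5654.87, centroid at (60.00, 115.46).
triangular fin: A = ½·30·35 = 525.00, centroid at (130.00, 11.67).
ΣA = 16979.87 mm², ΣAX̄ = 1055542.01 mm³, ΣAȲ = 1145063.01 mm³.
X̄ = 1055542.01/16979.87 = 62.16 mm; Ȳ = 1145063.01/16979.87 = 67.44 mm.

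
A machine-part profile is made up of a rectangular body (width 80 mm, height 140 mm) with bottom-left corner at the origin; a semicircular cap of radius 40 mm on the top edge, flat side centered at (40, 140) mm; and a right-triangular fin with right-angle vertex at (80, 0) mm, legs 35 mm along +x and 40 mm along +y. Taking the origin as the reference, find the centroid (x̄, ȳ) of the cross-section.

x̄ = 42.51 mm, ȳ = 82.41 mm

rectangular body: A = 80 × 140 = 11200.00, centroid at (40.00, 70.00).
semicircular top: A = ½π·40² = 2513.27, centroid at (40.00, 156.98).
triangular fin: A = ½·35·40 = 700.00, centroid at (91.67, 13.33).
ΣA = 14413.27 mm², ΣAx̄ = 612697.63 mm³, ΣAȳ = 1187858.38 mm³.
x̄ = 612697.63/14413.27 = 42.51 mm; ȳ = 1187858.38/14413.27 = 82.41 mm.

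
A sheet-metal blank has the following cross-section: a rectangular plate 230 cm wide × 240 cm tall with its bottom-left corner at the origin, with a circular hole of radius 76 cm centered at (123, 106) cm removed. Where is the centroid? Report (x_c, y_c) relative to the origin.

Part | A | x̄ᵢ | ȳᵢ | A·x̄ᵢ | A·ȳᵢ
plate | 55200.00 | 115.00 | 120.00 | 6348000.00 | 6624000.00
hole | -18145.84 | 123.00 | 106.00 | -2231938.22 | -1923458.95
Σ | 37054.16 |  |  | 4116061.78 | 4700541.05
x_c = 4116061.78 / 37054.16 = 111.08 cm
y_c = 4700541.05 / 37054.16 = 126.86 cm

x_c = 111.08 cm, y_c = 126.86 cm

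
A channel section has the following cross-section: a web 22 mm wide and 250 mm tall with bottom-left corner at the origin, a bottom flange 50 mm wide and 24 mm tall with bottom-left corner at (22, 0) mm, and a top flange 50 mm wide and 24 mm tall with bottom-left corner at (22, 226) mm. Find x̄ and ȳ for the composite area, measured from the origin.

x̄ = 21.94 mm, ȳ = 125.00 mm

Part | A | x̄ᵢ | ȳᵢ | A·x̄ᵢ | A·ȳᵢ
web | 5500.00 | 11.00 | 125.00 | 60500.00 | 687500.00
bottom flange | 1200.00 | 47.00 | 12.00 | 56400.00 | 14400.00
top flange | 1200.00 | 47.00 | 238.00 | 56400.00 | 285600.00
Σ | 7900.00 |  |  | 173300.00 | 987500.00
x̄ = 173300.00 / 7900.00 = 21.94 mm
ȳ = 987500.00 / 7900.00 = 125.00 mm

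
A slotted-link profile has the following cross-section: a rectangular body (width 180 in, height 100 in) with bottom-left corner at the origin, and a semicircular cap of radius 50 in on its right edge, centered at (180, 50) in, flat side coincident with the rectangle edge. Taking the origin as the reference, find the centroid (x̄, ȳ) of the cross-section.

rectangular body: A = 180 × 100 = 18000.00, centroid at (90.00, 50.00).
semicircular end: A = ½π·50² = 3926.99, centroid at (201.22, 50.00).
ΣA = 21926.99 in², ΣAx̄ = 2410191.68 in³, ΣAȳ = 1096349.54 in³.
x̄ = 2410191.68/21926.99 = 109.92 in; ȳ = 1096349.54/21926.99 = 50.00 in.

x̄ = 109.92 in, ȳ = 50.00 in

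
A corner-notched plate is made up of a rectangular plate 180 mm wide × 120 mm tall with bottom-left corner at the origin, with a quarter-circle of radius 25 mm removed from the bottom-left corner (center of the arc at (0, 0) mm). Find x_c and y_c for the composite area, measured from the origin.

x_c = 91.85 mm, y_c = 61.15 mm

Part | A | x̄ᵢ | ȳᵢ | A·x̄ᵢ | A·ȳᵢ
plate | 21600.00 | 90.00 | 60.00 | 1944000.00 | 1296000.00
removed quarter-circle | -490.87 | 10.61 | 10.61 | -5208.33 | -5208.33
Σ | 21109.13 |  |  | 1938791.67 | 1290791.67
x_c = 1938791.67 / 21109.13 = 91.85 mm
y_c = 1290791.67 / 21109.13 = 61.15 mm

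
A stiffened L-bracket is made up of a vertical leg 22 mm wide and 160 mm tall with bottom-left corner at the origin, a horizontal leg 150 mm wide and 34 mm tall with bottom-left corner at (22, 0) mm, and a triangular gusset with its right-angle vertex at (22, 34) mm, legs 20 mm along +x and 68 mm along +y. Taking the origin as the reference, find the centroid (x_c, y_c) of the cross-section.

x_c = 59.45 mm, y_c = 43.75 mm

Part | A | x̄ᵢ | ȳᵢ | A·x̄ᵢ | A·ȳᵢ
vertical leg | 3520.00 | 11.00 | 80.00 | 38720.00 | 281600.00
horizontal leg | 5100.00 | 97.00 | 17.00 | 494700.00 | 86700.00
gusset | 680.00 | 28.67 | 56.67 | 19493.33 | 38533.33
Σ | 9300.00 |  |  | 552913.33 | 406833.33
x_c = 552913.33 / 9300.00 = 59.45 mm
y_c = 406833.33 / 9300.00 = 43.75 mm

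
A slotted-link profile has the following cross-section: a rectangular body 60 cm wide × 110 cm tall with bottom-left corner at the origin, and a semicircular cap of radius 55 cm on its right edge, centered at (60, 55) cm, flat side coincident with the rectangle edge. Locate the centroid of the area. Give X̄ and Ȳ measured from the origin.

rectangular body: A = 60 × 110 = 6600.00, centroid at (30.00, 55.00).
semicircular end: A = ½π·55² = 4751.66, centroid at (83.34, 55.00).
ΣA = 11351.66 cm²
ΣAX̄ = (6600.00)(30.00) + (4751.66)(83.34) = 594016.20 cm³
ΣAȲ = (6600.00)(55.00) + (4751.66)(55.00) = 624341.24 cm³
X̄ = 594016.20 / 11351.66 = 52.33 cm
Ȳ = 624341.24 / 11351.66 = 55.00 cm

X̄ = 52.33 cm, Ȳ = 55.00 cm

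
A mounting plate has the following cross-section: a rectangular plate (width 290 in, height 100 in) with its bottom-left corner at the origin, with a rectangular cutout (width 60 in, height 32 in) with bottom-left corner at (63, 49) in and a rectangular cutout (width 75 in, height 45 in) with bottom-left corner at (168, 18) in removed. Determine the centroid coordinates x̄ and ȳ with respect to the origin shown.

x̄ = 140.60 in, ȳ = 50.14 in

plate: A = 290 × 100 = 29000.00, centroid at (145.00, 50.00).
hole 1: A = −(60 × 32) = -1920.00, centroid at (93.00, 65.00).
hole 2: A = −(75 × 45) = -3375.00, centroid at (205.50, 40.50).
ΣA = 23705.00 in²
ΣAx̄ = (29000.00)(145.00) + (-1920.00)(93.00) + (-3375.00)(205.50) = 3332877.50 in³
ΣAȳ = (29000.00)(50.00) + (-1920.00)(65.00) + (-3375.00)(40.50) = 1188512.50 in³
x̄ = 3332877.50 / 23705.00 = 140.60 in
ȳ = 1188512.50 / 23705.00 = 50.14 in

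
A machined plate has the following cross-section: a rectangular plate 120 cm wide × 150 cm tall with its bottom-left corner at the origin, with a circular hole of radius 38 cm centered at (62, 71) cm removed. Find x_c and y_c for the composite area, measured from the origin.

plate: A = 120 × 150 = 18000.00, centroid at (60.00, 75.00).
hole: A = −π·38² = -4536.46, centroid at (62.00, 71.00).
ΣA = 13463.54 cm²
ΣAx_c = (18000.00)(60.00) + (-4536.46)(62.00) = 798739.49 cm³
ΣAy_c = (18000.00)(75.00) + (-4536.46)(71.00) = 1027911.35 cm³
x_c = 798739.49 / 13463.54 = 59.33 cm
y_c = 1027911.35 / 13463.54 = 76.35 cm

x_c = 59.33 cm, y_c = 76.35 cm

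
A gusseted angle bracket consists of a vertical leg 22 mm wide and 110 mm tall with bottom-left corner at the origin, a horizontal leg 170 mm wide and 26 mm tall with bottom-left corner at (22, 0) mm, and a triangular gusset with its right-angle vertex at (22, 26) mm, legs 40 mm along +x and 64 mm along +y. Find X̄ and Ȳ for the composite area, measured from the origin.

X̄ = 67.09 mm, Ȳ = 30.93 mm

vertical leg: A = 22 × 110 = 2420.00, centroid at (11.00, 55.00).
horizontal leg: A = 170 × 26 = 4420.00, centroid at (107.00, 13.00).
gusset: A = ½·40·64 = 1280.00, centroid at (35.33, 47.33).
ΣA = 8120.00 mm²
ΣAX̄ = (2420.00)(11.00) + (4420.00)(107.00) + (1280.00)(35.33) = 544786.67 mm³
ΣAȲ = (2420.00)(55.00) + (4420.00)(13.00) + (1280.00)(47.33) = 251146.67 mm³
X̄ = 544786.67 / 8120.00 = 67.09 mm
Ȳ = 251146.67 / 8120.00 = 30.93 mm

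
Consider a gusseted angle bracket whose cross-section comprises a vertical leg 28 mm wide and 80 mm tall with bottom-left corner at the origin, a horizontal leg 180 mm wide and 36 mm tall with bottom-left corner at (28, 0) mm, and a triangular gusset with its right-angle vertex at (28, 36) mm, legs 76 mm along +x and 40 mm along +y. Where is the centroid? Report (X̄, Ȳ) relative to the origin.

Part | A | x̄ᵢ | ȳᵢ | A·x̄ᵢ | A·ȳᵢ
vertical leg | 2240.00 | 14.00 | 40.00 | 31360.00 | 89600.00
horizontal leg | 6480.00 | 118.00 | 18.00 | 764640.00 | 116640.00
gusset | 1520.00 | 53.33 | 49.33 | 81066.67 | 74986.67
Σ | 10240.00 |  |  | 877066.67 | 281226.67
X̄ = 877066.67 / 10240.00 = 85.65 mm
Ȳ = 281226.67 / 10240.00 = 27.46 mm

X̄ = 85.65 mm, Ȳ = 27.46 mm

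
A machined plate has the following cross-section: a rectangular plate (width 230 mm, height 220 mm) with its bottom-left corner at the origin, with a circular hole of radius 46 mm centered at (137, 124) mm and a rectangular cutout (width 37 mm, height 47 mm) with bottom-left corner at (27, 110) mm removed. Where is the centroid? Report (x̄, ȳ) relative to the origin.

x̄ = 114.40 mm, ȳ = 106.83 mm

plate: A = 230 × 220 = 50600.00, centroid at (115.00, 110.00).
hole 1: A = −π·46² = -6647.61, centroid at (137.00, 124.00).
hole 2: A = −(37 × 47) = -1739.00, centroid at (45.50, 133.50).
ΣA = 42213.39 mm², ΣAx̄ = 4829152.92 mm³, ΣAȳ = 4509539.85 mm³.
x̄ = 4829152.92/42213.39 = 114.40 mm; ȳ = 4509539.85/42213.39 = 106.83 mm.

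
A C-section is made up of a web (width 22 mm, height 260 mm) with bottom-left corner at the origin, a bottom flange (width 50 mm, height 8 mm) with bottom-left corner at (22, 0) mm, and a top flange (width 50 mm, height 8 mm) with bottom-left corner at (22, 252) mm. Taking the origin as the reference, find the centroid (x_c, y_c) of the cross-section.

x_c = 15.42 mm, y_c = 130.00 mm

Part | A | x̄ᵢ | ȳᵢ | A·x̄ᵢ | A·ȳᵢ
web | 5720.00 | 11.00 | 130.00 | 62920.00 | 743600.00
bottom flange | 400.00 | 47.00 | 4.00 | 18800.00 | 1600.00
top flange | 400.00 | 47.00 | 256.00 | 18800.00 | 102400.00
Σ | 6520.00 |  |  | 100520.00 | 847600.00
x_c = 100520.00 / 6520.00 = 15.42 mm
y_c = 847600.00 / 6520.00 = 130.00 mm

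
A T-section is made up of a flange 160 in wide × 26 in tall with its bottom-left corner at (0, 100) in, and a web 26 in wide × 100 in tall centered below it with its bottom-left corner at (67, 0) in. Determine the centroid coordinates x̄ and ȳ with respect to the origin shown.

x̄ = 80.00 in, ȳ = 88.77 in

web: A = 26 × 100 = 2600.00, centroid at (80.00, 50.00).
flange: A = 160 × 26 = 4160.00, centroid at (80.00, 113.00).
ΣA = 6760.00 in²
ΣAx̄ = (2600.00)(80.00) + (4160.00)(80.00) = 540800.00 in³
ΣAȳ = (2600.00)(50.00) + (4160.00)(113.00) = 600080.00 in³
x̄ = 540800.00 / 6760.00 = 80.00 in
ȳ = 600080.00 / 6760.00 = 88.77 in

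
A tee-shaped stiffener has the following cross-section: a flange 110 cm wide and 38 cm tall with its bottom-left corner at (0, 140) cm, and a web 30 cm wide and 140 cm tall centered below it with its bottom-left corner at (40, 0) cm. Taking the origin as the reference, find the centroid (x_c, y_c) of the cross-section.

Part | A | x̄ᵢ | ȳᵢ | A·x̄ᵢ | A·ȳᵢ
web | 4200.00 | 55.00 | 70.00 | 231000.00 | 294000.00
flange | 4180.00 | 55.00 | 159.00 | 229900.00 | 664620.00
Σ | 8380.00 |  |  | 460900.00 | 958620.00
x_c = 460900.00 / 8380.00 = 55.00 cm
y_c = 958620.00 / 8380.00 = 114.39 cm

x_c = 55.00 cm, y_c = 114.39 cm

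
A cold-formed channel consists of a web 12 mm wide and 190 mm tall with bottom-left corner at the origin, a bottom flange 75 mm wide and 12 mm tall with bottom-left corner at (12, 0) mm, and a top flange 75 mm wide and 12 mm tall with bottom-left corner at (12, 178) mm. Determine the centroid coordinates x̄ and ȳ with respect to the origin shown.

Part | A | x̄ᵢ | ȳᵢ | A·x̄ᵢ | A·ȳᵢ
web | 2280.00 | 6.00 | 95.00 | 13680.00 | 216600.00
bottom flange | 900.00 | 49.50 | 6.00 | 44550.00 | 5400.00
top flange | 900.00 | 49.50 | 184.00 | 44550.00 | 165600.00
Σ | 4080.00 |  |  | 102780.00 | 387600.00
x̄ = 102780.00 / 4080.00 = 25.19 mm
ȳ = 387600.00 / 4080.00 = 95.00 mm

x̄ = 25.19 mm, ȳ = 95.00 mm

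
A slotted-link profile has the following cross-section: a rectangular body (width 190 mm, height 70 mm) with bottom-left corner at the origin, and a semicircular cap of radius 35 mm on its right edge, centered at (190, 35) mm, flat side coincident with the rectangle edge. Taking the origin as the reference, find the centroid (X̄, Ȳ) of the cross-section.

rectangular body: A = 190 × 70 = 13300.00, centroid at (95.00, 35.00).
semicircular end: A = ½π·35² = 1924.23, centroid at (204.85, 35.00).
ΣA = 15224.23 mm², ΣAX̄ = 1657686.18 mm³, ΣAȲ = 532847.89 mm³.
X̄ = 1657686.18/15224.23 = 108.88 mm; Ȳ = 532847.89/15224.23 = 35.00 mm.

X̄ = 108.88 mm, Ȳ = 35.00 mm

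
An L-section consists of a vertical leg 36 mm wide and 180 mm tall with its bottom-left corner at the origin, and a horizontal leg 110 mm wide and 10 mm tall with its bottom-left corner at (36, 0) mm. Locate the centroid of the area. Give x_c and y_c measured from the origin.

x_c = 28.59 mm, y_c = 77.66 mm

vertical leg: A = 36 × 180 = 6480.00, centroid at (18.00, 90.00).
horizontal leg: A = 110 × 10 = 1100.00, centroid at (91.00, 5.00).
ΣA = 7580.00 mm²
ΣAx_c = (6480.00)(18.00) + (1100.00)(91.00) = 216740.00 mm³
ΣAy_c = (6480.00)(90.00) + (1100.00)(5.00) = 588700.00 mm³
x_c = 216740.00 / 7580.00 = 28.59 mm
y_c = 588700.00 / 7580.00 = 77.66 mm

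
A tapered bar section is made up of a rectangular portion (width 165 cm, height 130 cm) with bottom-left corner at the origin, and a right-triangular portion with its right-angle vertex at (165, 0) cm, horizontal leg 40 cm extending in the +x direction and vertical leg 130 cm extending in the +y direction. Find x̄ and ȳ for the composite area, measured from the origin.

Part | A | x̄ᵢ | ȳᵢ | A·x̄ᵢ | A·ȳᵢ
rectangular portion | 21450.00 | 82.50 | 65.00 | 1769625.00 | 1394250.00
triangular portion | 2600.00 | 178.33 | 43.33 | 463666.67 | 112666.67
Σ | 24050.00 |  |  | 2233291.67 | 1506916.67
x̄ = 2233291.67 / 24050.00 = 92.86 cm
ȳ = 1506916.67 / 24050.00 = 62.66 cm

x̄ = 92.86 cm, ȳ = 62.66 cm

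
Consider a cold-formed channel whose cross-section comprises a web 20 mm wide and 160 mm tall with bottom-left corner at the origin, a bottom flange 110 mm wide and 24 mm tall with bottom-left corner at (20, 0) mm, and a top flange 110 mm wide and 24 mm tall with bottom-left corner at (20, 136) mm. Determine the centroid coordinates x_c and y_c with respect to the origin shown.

x_c = 50.47 mm, y_c = 80.00 mm

web: A = 20 × 160 = 3200.00, centroid at (10.00, 80.00).
bottom flange: A = 110 × 24 = 2640.00, centroid at (75.00, 12.00).
top flange: A = 110 × 24 = 2640.00, centroid at (75.00, 148.00).
ΣA = 8480.00 mm²
ΣAx_c = (3200.00)(10.00) + (2640.00)(75.00) + (2640.00)(75.00) = 428000.00 mm³
ΣAy_c = (3200.00)(80.00) + (2640.00)(12.00) + (2640.00)(148.00) = 678400.00 mm³
x_c = 428000.00 / 8480.00 = 50.47 mm
y_c = 678400.00 / 8480.00 = 80.00 mm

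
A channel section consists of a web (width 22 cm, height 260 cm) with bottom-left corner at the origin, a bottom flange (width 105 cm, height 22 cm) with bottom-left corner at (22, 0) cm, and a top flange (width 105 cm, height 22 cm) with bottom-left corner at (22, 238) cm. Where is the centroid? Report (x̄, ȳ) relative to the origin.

web: A = 22 × 260 = 5720.00, centroid at (11.00, 130.00).
bottom flange: A = 105 × 22 = 2310.00, centroid at (74.50, 11.00).
top flange: A = 105 × 22 = 2310.00, centroid at (74.50, 249.00).
ΣA = 10340.00 cm², ΣAx̄ = 407110.00 cm³, ΣAȳ = 1344200.00 cm³.
x̄ = 407110.00/10340.00 = 39.37 cm; ȳ = 1344200.00/10340.00 = 130.00 cm.

x̄ = 39.37 cm, ȳ = 130.00 cm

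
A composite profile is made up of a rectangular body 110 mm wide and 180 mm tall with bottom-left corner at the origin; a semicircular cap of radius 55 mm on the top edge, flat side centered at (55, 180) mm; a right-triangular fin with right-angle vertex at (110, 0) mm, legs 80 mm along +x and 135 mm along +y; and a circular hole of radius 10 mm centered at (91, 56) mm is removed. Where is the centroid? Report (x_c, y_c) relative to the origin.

x_c = 69.50 mm, y_c = 100.33 mm

rectangular body: A = 110 × 180 = 19800.00, centroid at (55.00, 90.00).
semicircular top: A = ½π·55² = 4751.66, centroid at (55.00, 203.34).
triangular fin: A = ½·80·135 = 5400.00, centroid at (136.67, 45.00).
hole: A = −π·10² = -314.16, centroid at (91.00, 56.00).
ΣA = 29637.50 mm², ΣAx_c = 2059752.75 mm³, ΣAy_c = 2973622.35 mm³.
x_c = 2059752.75/29637.50 = 69.50 mm; y_c = 2973622.35/29637.50 = 100.33 mm.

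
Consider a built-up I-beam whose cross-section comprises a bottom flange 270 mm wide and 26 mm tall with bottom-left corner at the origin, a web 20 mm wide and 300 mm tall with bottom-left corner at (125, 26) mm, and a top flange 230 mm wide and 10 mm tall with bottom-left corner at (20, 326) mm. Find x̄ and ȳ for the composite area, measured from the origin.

Part | A | x̄ᵢ | ȳᵢ | A·x̄ᵢ | A·ȳᵢ
bottom flange | 7020.00 | 135.00 | 13.00 | 947700.00 | 91260.00
web | 6000.00 | 135.00 | 176.00 | 810000.00 | 1056000.00
top flange | 2300.00 | 135.00 | 331.00 | 310500.00 | 761300.00
Σ | 15320.00 |  |  | 2068200.00 | 1908560.00
x̄ = 2068200.00 / 15320.00 = 135.00 mm
ȳ = 1908560.00 / 15320.00 = 124.58 mm

x̄ = 135.00 mm, ȳ = 124.58 mm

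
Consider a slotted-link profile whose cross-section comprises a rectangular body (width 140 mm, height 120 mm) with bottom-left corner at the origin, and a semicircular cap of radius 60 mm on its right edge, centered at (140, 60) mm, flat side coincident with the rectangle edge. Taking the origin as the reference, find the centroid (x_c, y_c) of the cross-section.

x_c = 94.04 mm, y_c = 60.00 mm

Part | A | x̄ᵢ | ȳᵢ | A·x̄ᵢ | A·ȳᵢ
rectangular body | 16800.00 | 70.00 | 60.00 | 1176000.00 | 1008000.00
semicircular end | 5654.87 | 165.46 | 60.00 | 935681.35 | 339292.01
Σ | 22454.87 |  |  | 2111681.35 | 1347292.01
x_c = 2111681.35 / 22454.87 = 94.04 mm
y_c = 1347292.01 / 22454.87 = 60.00 mm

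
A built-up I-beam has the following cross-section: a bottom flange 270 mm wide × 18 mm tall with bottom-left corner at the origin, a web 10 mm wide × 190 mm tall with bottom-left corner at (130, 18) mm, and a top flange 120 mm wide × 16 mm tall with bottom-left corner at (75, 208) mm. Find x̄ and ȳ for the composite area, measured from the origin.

Part | A | x̄ᵢ | ȳᵢ | A·x̄ᵢ | A·ȳᵢ
bottom flange | 4860.00 | 135.00 | 9.00 | 656100.00 | 43740.00
web | 1900.00 | 135.00 | 113.00 | 256500.00 | 214700.00
top flange | 1920.00 | 135.00 | 216.00 | 259200.00 | 414720.00
Σ | 8680.00 |  |  | 1171800.00 | 673160.00
x̄ = 1171800.00 / 8680.00 = 135.00 mm
ȳ = 673160.00 / 8680.00 = 77.55 mm

x̄ = 135.00 mm, ȳ = 77.55 mm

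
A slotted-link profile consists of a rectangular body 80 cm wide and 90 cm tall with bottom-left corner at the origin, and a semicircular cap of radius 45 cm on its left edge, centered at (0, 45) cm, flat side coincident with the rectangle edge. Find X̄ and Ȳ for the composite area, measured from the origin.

X̄ = 21.89 cm, Ȳ = 45.00 cm

rectangular body: A = 80 × 90 = 7200.00, centroid at (40.00, 45.00).
semicircular end: A = ½π·45² = 3180.86, centroid at (-19.10, 45.00).
ΣA = 10380.86 cm²
ΣAX̄ = (7200.00)(40.00) + (3180.86)(-19.10) = 227250.00 cm³
ΣAȲ = (7200.00)(45.00) + (3180.86)(45.00) = 467138.82 cm³
X̄ = 227250.00 / 10380.86 = 21.89 cm
Ȳ = 467138.82 / 10380.86 = 45.00 cm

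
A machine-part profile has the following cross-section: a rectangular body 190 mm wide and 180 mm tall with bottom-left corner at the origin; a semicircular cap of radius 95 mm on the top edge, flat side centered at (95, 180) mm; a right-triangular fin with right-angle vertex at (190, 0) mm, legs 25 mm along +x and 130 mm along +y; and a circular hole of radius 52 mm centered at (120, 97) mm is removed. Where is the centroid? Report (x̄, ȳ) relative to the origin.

rectangular body: A = 190 × 180 = 34200.00, centroid at (95.00, 90.00).
semicircular top: A = ½π·95² = 14176.44, centroid at (95.00, 220.32).
triangular fin: A = ½·25·130 = 1625.00, centroid at (198.33, 43.33).
hole: A = −π·52² = -8494.87, centroid at (120.00, 97.00).
ΣA = 41506.57 mm², ΣAx̄ = 3898669.18 mm³, ΣAȳ = 5447756.58 mm³.
x̄ = 3898669.18/41506.57 = 93.93 mm; ȳ = 5447756.58/41506.57 = 131.25 mm.

x̄ = 93.93 mm, ȳ = 131.25 mm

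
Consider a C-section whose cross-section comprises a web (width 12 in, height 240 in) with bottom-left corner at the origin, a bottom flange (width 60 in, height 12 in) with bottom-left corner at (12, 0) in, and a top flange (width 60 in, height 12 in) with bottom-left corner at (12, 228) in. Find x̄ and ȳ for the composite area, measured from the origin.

web: A = 12 × 240 = 2880.00, centroid at (6.00, 120.00).
bottom flange: A = 60 × 12 = 720.00, centroid at (42.00, 6.00).
top flange: A = 60 × 12 = 720.00, centroid at (42.00, 234.00).
ΣA = 4320.00 in², ΣAx̄ = 77760.00 in³, ΣAȳ = 518400.00 in³.
x̄ = 77760.00/4320.00 = 18.00 in; ȳ = 518400.00/4320.00 = 120.00 in.

x̄ = 18.00 in, ȳ = 120.00 in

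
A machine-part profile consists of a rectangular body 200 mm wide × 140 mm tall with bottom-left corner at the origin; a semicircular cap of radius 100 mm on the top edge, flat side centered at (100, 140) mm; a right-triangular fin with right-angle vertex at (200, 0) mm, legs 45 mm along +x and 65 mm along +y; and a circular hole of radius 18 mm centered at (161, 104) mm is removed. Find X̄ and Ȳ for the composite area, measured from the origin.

X̄ = 102.40 mm, Ȳ = 107.62 mm

rectangular body: A = 200 × 140 = 28000.00, centroid at (100.00, 70.00).
semicircular top: A = ½π·100² = 15707.96, centroid at (100.00, 182.44).
triangular fin: A = ½·45·65 = 1462.50, centroid at (215.00, 21.67).
hole: A = −π·18² = -1017.88, centroid at (161.00, 104.00).
ΣA = 44152.59 mm², ΣAX̄ = 4521355.79 mm³, ΣAȲ = 4751609.92 mm³.
X̄ = 4521355.79/44152.59 = 102.40 mm; Ȳ = 4751609.92/44152.59 = 107.62 mm.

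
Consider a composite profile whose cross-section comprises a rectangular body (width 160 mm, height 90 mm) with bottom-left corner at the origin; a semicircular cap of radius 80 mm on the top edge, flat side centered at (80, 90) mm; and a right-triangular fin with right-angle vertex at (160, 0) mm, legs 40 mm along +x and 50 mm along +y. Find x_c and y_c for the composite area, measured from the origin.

x_c = 83.67 mm, y_c = 75.07 mm

rectangular body: A = 160 × 90 = 14400.00, centroid at (80.00, 45.00).
semicircular top: A = ½π·80² = 10053.10, centroid at (80.00, 123.95).
triangular fin: A = ½·40·50 = 1000.00, centroid at (173.33, 16.67).
ΣA = 25453.10 mm², ΣAx_c = 2129581.05 mm³, ΣAy_c = 1910778.68 mm³.
x_c = 2129581.05/25453.10 = 83.67 mm; y_c = 1910778.68/25453.10 = 75.07 mm.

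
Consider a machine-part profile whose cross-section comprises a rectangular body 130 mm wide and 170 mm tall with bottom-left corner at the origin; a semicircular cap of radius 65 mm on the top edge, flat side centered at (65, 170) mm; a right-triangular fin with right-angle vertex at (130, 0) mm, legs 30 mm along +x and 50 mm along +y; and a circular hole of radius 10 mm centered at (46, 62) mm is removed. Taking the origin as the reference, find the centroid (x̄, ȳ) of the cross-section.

rectangular body: A = 130 × 170 = 22100.00, centroid at (65.00, 85.00).
semicircular top: A = ½π·65² = 6636.61, centroid at (65.00, 197.59).
triangular fin: A = ½·30·50 = 750.00, centroid at (140.00, 16.67).
hole: A = −π·10² = -314.16, centroid at (46.00, 62.00).
ΣA = 29172.46 mm², ΣAx̄ = 1958428.62 mm³, ΣAȳ = 3182829.92 mm³.
x̄ = 1958428.62/29172.46 = 67.13 mm; ȳ = 3182829.92/29172.46 = 109.10 mm.

x̄ = 67.13 mm, ȳ = 109.10 mm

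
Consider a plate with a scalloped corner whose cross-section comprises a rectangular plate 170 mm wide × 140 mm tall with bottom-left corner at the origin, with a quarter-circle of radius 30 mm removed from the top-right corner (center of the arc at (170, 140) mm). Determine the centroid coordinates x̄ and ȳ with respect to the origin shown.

x̄ = 82.79 mm, ȳ = 68.25 mm

Part | A | x̄ᵢ | ȳᵢ | A·x̄ᵢ | A·ȳᵢ
plate | 23800.00 | 85.00 | 70.00 | 2023000.00 | 1666000.00
removed quarter-circle | -706.86 | 157.27 | 127.27 | -111165.92 | -89960.17
Σ | 23093.14 |  |  | 1911834.08 | 1576039.83
x̄ = 1911834.08 / 23093.14 = 82.79 mm
ȳ = 1576039.83 / 23093.14 = 68.25 mm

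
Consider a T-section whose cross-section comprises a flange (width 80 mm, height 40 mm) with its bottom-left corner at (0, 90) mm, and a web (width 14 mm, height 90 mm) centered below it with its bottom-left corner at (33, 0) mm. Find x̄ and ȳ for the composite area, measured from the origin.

Part | A | x̄ᵢ | ȳᵢ | A·x̄ᵢ | A·ȳᵢ
web | 1260.00 | 40.00 | 45.00 | 50400.00 | 56700.00
flange | 3200.00 | 40.00 | 110.00 | 128000.00 | 352000.00
Σ | 4460.00 |  |  | 178400.00 | 408700.00
x̄ = 178400.00 / 4460.00 = 40.00 mm
ȳ = 408700.00 / 4460.00 = 91.64 mm

x̄ = 40.00 mm, ȳ = 91.64 mm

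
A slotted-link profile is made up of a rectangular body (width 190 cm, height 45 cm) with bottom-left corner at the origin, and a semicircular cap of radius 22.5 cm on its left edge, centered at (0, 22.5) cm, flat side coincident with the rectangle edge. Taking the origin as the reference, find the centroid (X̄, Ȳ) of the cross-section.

rectangular body: A = 190 × 45 = 8550.00, centroid at (95.00, 22.50).
semicircular end: A = ½π·22.5² = 795.22, centroid at (-9.55, 22.50).
ΣA = 9345.22 cm², ΣAX̄ = 804656.25 cm³, ΣAȲ = 210267.35 cm³.
X̄ = 804656.25/9345.22 = 86.10 cm; Ȳ = 210267.35/9345.22 = 22.50 cm.

X̄ = 86.10 cm, Ȳ = 22.50 cm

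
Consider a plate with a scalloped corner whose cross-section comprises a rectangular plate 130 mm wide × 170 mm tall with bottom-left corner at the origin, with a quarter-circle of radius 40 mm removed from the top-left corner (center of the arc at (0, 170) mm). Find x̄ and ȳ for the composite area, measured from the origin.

plate: A = 130 × 170 = 22100.00, centroid at (65.00, 85.00).
removed quarter-circle: A = −¼π·40² = -1256.64, centroid at (16.98, 153.02).
ΣA = 20843.36 mm², ΣAx̄ = 1415166.67 mm³, ΣAȳ = 1686205.03 mm³.
x̄ = 1415166.67/20843.36 = 67.90 mm; ȳ = 1686205.03/20843.36 = 80.90 mm.

x̄ = 67.90 mm, ȳ = 80.90 mm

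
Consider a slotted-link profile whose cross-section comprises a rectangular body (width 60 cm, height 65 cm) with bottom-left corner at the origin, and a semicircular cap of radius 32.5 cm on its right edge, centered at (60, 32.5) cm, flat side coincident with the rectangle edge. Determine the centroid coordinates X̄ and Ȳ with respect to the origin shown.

X̄ = 43.07 cm, Ȳ = 32.50 cm

rectangular body: A = 60 × 65 = 3900.00, centroid at (30.00, 32.50).
semicircular end: A = ½π·32.5² = 1659.15, centroid at (73.79, 32.50).
ΣA = 5559.15 cm²
ΣAX̄ = (3900.00)(30.00) + (1659.15)(73.79) = 239434.63 cm³
ΣAȲ = (3900.00)(32.50) + (1659.15)(32.50) = 180672.49 cm³
X̄ = 239434.63 / 5559.15 = 43.07 cm
Ȳ = 180672.49 / 5559.15 = 32.50 cm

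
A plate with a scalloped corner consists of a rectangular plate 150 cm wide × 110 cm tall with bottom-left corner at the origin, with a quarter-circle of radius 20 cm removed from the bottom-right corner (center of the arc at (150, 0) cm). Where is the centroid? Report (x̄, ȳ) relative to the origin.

x̄ = 73.71 cm, ȳ = 55.90 cm

Part | A | x̄ᵢ | ȳᵢ | A·x̄ᵢ | A·ȳᵢ
plate | 16500.00 | 75.00 | 55.00 | 1237500.00 | 907500.00
removed quarter-circle | -314.16 | 141.51 | 8.49 | -44457.22 | -2666.67
Σ | 16185.84 |  |  | 1193042.78 | 904833.33
x̄ = 1193042.78 / 16185.84 = 73.71 cm
ȳ = 904833.33 / 16185.84 = 55.90 cm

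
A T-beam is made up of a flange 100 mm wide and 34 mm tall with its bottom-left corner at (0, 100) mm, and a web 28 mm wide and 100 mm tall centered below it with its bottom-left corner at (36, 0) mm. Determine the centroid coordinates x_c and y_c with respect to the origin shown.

x_c = 50.00 mm, y_c = 86.74 mm

Part | A | x̄ᵢ | ȳᵢ | A·x̄ᵢ | A·ȳᵢ
web | 2800.00 | 50.00 | 50.00 | 140000.00 | 140000.00
flange | 3400.00 | 50.00 | 117.00 | 170000.00 | 397800.00
Σ | 6200.00 |  |  | 310000.00 | 537800.00
x_c = 310000.00 / 6200.00 = 50.00 mm
y_c = 537800.00 / 6200.00 = 86.74 mm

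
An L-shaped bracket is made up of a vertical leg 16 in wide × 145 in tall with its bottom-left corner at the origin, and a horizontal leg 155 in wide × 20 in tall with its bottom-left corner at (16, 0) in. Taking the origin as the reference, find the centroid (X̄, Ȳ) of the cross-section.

X̄ = 56.90 in, Ȳ = 36.75 in

Part | A | x̄ᵢ | ȳᵢ | A·x̄ᵢ | A·ȳᵢ
vertical leg | 2320.00 | 8.00 | 72.50 | 18560.00 | 168200.00
horizontal leg | 3100.00 | 93.50 | 10.00 | 289850.00 | 31000.00
Σ | 5420.00 |  |  | 308410.00 | 199200.00
X̄ = 308410.00 / 5420.00 = 56.90 in
Ȳ = 199200.00 / 5420.00 = 36.75 in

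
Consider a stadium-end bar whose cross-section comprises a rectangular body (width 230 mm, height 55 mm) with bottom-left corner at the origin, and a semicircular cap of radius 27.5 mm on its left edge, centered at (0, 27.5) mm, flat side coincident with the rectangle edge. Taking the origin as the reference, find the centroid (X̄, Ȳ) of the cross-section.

X̄ = 104.13 mm, Ȳ = 27.50 mm

Part | A | x̄ᵢ | ȳᵢ | A·x̄ᵢ | A·ȳᵢ
rectangular body | 12650.00 | 115.00 | 27.50 | 1454750.00 | 347875.00
semicircular end | 1187.91 | -11.67 | 27.50 | -13864.58 | 32667.65
Σ | 13837.91 |  |  | 1440885.42 | 380542.65
X̄ = 1440885.42 / 13837.91 = 104.13 mm
Ȳ = 380542.65 / 13837.91 = 27.50 mm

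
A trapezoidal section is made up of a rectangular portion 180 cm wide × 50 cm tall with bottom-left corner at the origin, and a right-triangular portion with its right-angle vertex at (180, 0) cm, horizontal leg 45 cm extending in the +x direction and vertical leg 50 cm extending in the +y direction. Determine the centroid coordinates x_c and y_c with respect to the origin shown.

rectangular portion: A = 180 × 50 = 9000.00, centroid at (90.00, 25.00).
triangular portion: A = ½·45·50 = 1125.00, centroid at (195.00, 16.67).
ΣA = 10125.00 cm²
ΣAx_c = (9000.00)(90.00) + (1125.00)(195.00) = 1029375.00 cm³
ΣAy_c = (9000.00)(25.00) + (1125.00)(16.67) = 243750.00 cm³
x_c = 1029375.00 / 10125.00 = 101.67 cm
y_c = 243750.00 / 10125.00 = 24.07 cm

x_c = 101.67 cm, y_c = 24.07 cm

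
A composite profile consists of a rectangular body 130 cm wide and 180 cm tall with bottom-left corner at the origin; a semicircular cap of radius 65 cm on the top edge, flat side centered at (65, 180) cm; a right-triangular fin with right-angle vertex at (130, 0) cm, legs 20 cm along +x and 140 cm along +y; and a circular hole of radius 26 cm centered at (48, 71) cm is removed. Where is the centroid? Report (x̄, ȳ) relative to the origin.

rectangular body: A = 130 × 180 = 23400.00, centroid at (65.00, 90.00).
semicircular top: A = ½π·65² = 6636.61, centroid at (65.00, 207.59).
triangular fin: A = ½·20·140 = 1400.00, centroid at (136.67, 46.67).
hole: A = −π·26² = -2123.72, centroid at (48.00, 71.00).
ΣA = 29312.90 cm², ΣAx̄ = 2041774.88 cm³, ΣAȳ = 3398223.39 cm³.
x̄ = 2041774.88/29312.90 = 69.65 cm; ȳ = 3398223.39/29312.90 = 115.93 cm.

x̄ = 69.65 cm, ȳ = 115.93 cm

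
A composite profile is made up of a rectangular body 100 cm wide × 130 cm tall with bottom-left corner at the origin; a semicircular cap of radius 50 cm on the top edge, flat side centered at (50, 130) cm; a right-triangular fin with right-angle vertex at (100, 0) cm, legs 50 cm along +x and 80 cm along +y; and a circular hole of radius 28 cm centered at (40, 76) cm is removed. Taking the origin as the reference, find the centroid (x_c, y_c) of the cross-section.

rectangular body: A = 100 × 130 = 13000.00, centroid at (50.00, 65.00).
semicircular top: A = ½π·50² = 3926.99, centroid at (50.00, 151.22).
triangular fin: A = ½·50·80 = 2000.00, centroid at (116.67, 26.67).
hole: A = −π·28² = -2463.01, centroid at (40.00, 76.00).
ΣA = 16463.98 cm², ΣAx_c = 981162.53 cm³, ΣAy_c = 1304986.82 cm³.
x_c = 981162.53/16463.98 = 59.59 cm; y_c = 1304986.82/16463.98 = 79.26 cm.

x_c = 59.59 cm, y_c = 79.26 cm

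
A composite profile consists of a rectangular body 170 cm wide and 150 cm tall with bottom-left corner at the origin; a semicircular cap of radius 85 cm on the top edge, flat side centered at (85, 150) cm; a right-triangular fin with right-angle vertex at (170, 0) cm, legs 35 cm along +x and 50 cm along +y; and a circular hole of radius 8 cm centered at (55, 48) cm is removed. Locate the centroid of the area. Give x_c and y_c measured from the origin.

x_c = 87.41 cm, y_c = 107.38 cm

rectangular body: A = 170 × 150 = 25500.00, centroid at (85.00, 75.00).
semicircular top: A = ½π·85² = 11349.00, centroid at (85.00, 186.08).
triangular fin: A = ½·35·50 = 875.00, centroid at (181.67, 16.67).
hole: A = −π·8² = -201.06, centroid at (55.00, 48.00).
ΣA = 37522.94 cm², ΣAx_c = 3280065.22 cm³, ΣAy_c = 4029199.55 cm³.
x_c = 3280065.22/37522.94 = 87.41 cm; y_c = 4029199.55/37522.94 = 107.38 cm.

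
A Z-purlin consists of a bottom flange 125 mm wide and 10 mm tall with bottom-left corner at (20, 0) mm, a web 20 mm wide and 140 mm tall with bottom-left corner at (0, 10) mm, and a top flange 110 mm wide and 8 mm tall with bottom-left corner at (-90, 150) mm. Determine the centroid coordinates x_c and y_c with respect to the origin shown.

Part | A | x̄ᵢ | ȳᵢ | A·x̄ᵢ | A·ȳᵢ
bottom flange | 1250.00 | 82.50 | 5.00 | 103125.00 | 6250.00
web | 2800.00 | 10.00 | 80.00 | 28000.00 | 224000.00
top flange | 880.00 | -35.00 | 154.00 | -30800.00 | 135520.00
Σ | 4930.00 |  |  | 100325.00 | 365770.00
x_c = 100325.00 / 4930.00 = 20.35 mm
y_c = 365770.00 / 4930.00 = 74.19 mm

x_c = 20.35 mm, y_c = 74.19 mm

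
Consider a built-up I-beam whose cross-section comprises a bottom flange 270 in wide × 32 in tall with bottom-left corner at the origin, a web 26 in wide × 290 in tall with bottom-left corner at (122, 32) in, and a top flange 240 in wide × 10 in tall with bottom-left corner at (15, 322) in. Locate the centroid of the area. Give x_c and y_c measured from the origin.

x_c = 135.00 in, y_c = 121.51 in

Part | A | x̄ᵢ | ȳᵢ | A·x̄ᵢ | A·ȳᵢ
bottom flange | 8640.00 | 135.00 | 16.00 | 1166400.00 | 138240.00
web | 7540.00 | 135.00 | 177.00 | 1017900.00 | 1334580.00
top flange | 2400.00 | 135.00 | 327.00 | 324000.00 | 784800.00
Σ | 18580.00 |  |  | 2508300.00 | 2257620.00
x_c = 2508300.00 / 18580.00 = 135.00 in
y_c = 2257620.00 / 18580.00 = 121.51 in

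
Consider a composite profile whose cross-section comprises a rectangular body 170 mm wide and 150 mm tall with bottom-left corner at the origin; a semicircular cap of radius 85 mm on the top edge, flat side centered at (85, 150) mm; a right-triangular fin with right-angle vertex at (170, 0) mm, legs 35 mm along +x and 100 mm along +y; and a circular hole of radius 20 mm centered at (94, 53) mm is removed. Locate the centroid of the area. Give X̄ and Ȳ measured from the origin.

rectangular body: A = 170 × 150 = 25500.00, centroid at (85.00, 75.00).
semicircular top: A = ½π·85² = 11349.00, centroid at (85.00, 186.08).
triangular fin: A = ½·35·100 = 1750.00, centroid at (181.67, 33.33).
hole: A = −π·20² = -1256.64, centroid at (94.00, 53.00).
ΣA = 37342.37 mm², ΣAX̄ = 3331958.08 mm³, ΣAȲ = 4015998.75 mm³.
X̄ = 3331958.08/37342.37 = 89.23 mm; Ȳ = 4015998.75/37342.37 = 107.55 mm.

X̄ = 89.23 mm, Ȳ = 107.55 mm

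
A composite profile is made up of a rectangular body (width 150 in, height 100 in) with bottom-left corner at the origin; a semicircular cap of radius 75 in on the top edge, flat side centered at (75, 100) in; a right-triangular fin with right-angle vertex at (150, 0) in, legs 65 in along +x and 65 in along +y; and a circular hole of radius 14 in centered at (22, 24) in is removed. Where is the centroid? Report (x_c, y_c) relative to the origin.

x_c = 84.35 in, y_c = 76.81 in

Part | A | x̄ᵢ | ȳᵢ | A·x̄ᵢ | A·ȳᵢ
rectangular body | 15000.00 | 75.00 | 50.00 | 1125000.00 | 750000.00
semicircular top | 8835.73 | 75.00 | 131.83 | 662679.70 | 1164822.93
triangular fin | 2112.50 | 171.67 | 21.67 | 362645.83 | 45770.83
hole | -615.75 | 22.00 | 24.00 | -13546.55 | -14778.05
Σ | 25332.48 |  |  | 2136778.99 | 1945815.72
x_c = 2136778.99 / 25332.48 = 84.35 in
y_c = 1945815.72 / 25332.48 = 76.81 in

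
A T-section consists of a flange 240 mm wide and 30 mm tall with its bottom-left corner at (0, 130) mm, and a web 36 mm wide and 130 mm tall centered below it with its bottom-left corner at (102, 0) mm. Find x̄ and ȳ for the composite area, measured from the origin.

x̄ = 120.00 mm, ȳ = 113.48 mm

Part | A | x̄ᵢ | ȳᵢ | A·x̄ᵢ | A·ȳᵢ
web | 4680.00 | 120.00 | 65.00 | 561600.00 | 304200.00
flange | 7200.00 | 120.00 | 145.00 | 864000.00 | 1044000.00
Σ | 11880.00 |  |  | 1425600.00 | 1348200.00
x̄ = 1425600.00 / 11880.00 = 120.00 mm
ȳ = 1348200.00 / 11880.00 = 113.48 mm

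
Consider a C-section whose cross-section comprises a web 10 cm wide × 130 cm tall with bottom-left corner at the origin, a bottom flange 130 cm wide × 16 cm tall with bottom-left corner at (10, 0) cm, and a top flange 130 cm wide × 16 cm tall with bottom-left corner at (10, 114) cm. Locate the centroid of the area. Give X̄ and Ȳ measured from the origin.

web: A = 10 × 130 = 1300.00, centroid at (5.00, 65.00).
bottom flange: A = 130 × 16 = 2080.00, centroid at (75.00, 8.00).
top flange: A = 130 × 16 = 2080.00, centroid at (75.00, 122.00).
ΣA = 5460.00 cm²
ΣAX̄ = (1300.00)(5.00) + (2080.00)(75.00) + (2080.00)(75.00) = 318500.00 cm³
ΣAȲ = (1300.00)(65.00) + (2080.00)(8.00) + (2080.00)(122.00) = 354900.00 cm³
X̄ = 318500.00 / 5460.00 = 58.33 cm
Ȳ = 354900.00 / 5460.00 = 65.00 cm

X̄ = 58.33 cm, Ȳ = 65.00 cm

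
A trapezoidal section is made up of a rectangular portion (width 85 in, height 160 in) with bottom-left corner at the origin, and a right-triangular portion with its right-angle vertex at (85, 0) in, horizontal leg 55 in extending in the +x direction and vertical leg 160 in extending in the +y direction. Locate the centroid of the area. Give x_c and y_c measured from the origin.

x_c = 57.37 in, y_c = 73.48 in

Part | A | x̄ᵢ | ȳᵢ | A·x̄ᵢ | A·ȳᵢ
rectangular portion | 13600.00 | 42.50 | 80.00 | 578000.00 | 1088000.00
triangular portion | 4400.00 | 103.33 | 53.33 | 454666.67 | 234666.67
Σ | 18000.00 |  |  | 1032666.67 | 1322666.67
x_c = 1032666.67 / 18000.00 = 57.37 in
y_c = 1322666.67 / 18000.00 = 73.48 in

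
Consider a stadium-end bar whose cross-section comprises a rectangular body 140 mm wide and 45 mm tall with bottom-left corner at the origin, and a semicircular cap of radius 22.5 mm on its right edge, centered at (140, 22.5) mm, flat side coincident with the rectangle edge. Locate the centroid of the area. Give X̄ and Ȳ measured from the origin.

rectangular body: A = 140 × 45 = 6300.00, centroid at (70.00, 22.50).
semicircular end: A = ½π·22.5² = 795.22, centroid at (149.55, 22.50).
ΣA = 7095.22 mm², ΣAX̄ = 559923.94 mm³, ΣAȲ = 159642.35 mm³.
X̄ = 559923.94/7095.22 = 78.92 mm; Ȳ = 159642.35/7095.22 = 22.50 mm.

X̄ = 78.92 mm, Ȳ = 22.50 mm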